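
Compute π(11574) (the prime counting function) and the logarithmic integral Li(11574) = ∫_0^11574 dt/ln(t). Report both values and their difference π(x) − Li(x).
π(11574) = 1392;  Li(11574) ≈ 1415.66;  π(x) − Li(x) ≈ -23.66.

Direct count of primes ≤ 11574 gives π(11574) = 1392. Numerical evaluation of the logarithmic integral gives Li(11574) ≈ 1415.66. The difference π(x) − Li(x) ≈ -23.66 is typically negative for small/moderate x (Li(x) overestimates), though Littlewood's theorem shows this sign changes infinitely often.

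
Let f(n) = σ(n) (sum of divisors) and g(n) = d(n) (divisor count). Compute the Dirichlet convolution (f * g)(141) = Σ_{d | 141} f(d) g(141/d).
(σ * d)(141) = 300

Divisors of 141: [1, 3, 47, 141]. For each d | 141:
  d = 1: σ(1) · d(141/1) = 1 · 4 = 4
  d = 3: σ(3) · d(141/3) = 4 · 2 = 8
  d = 47: σ(47) · d(141/47) = 48 · 2 = 96
  d = 141: σ(141) · d(141/141) = 192 · 1 = 192
Summing: (σ * d)(141) = 4 + 8 + 96 + 192 = 300.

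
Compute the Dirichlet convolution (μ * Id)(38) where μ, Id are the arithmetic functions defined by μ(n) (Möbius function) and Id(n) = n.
(μ * Id)(38) = 18

Divisors of 38: [1, 2, 19, 38]. For each d | 38:
  d = 1: μ(1) · Id(38/1) = 1 · 38 = 38
  d = 2: μ(2) · Id(38/2) = -1 · 19 = -19
  d = 19: μ(19) · Id(38/19) = -1 · 2 = -2
  d = 38: μ(38) · Id(38/38) = 1 · 1 = 1
Summing: (μ * Id)(38) = 38 + -19 + -2 + 1 = 18.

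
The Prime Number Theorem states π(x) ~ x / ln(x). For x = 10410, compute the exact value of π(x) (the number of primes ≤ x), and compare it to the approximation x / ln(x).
π(10410) = 1274;  x/ln(x) ≈ 1125.34;  relative error ≈ 11.67%.

Directly count primes up to 10410: π(10410) = 1274. The PNT approximation gives 10410/ln(10410) ≈ 10410/9.25052 ≈ 1125.34. Relative error (π(x) − x/ln(x)) / π(x) ≈ 11.67%; the approximation is known to undercount slightly (Li(x) is a better estimate).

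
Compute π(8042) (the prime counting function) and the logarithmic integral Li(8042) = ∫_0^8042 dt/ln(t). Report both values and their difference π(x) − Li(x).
π(8042) = 1011;  Li(8042) ≈ 1031.09;  π(x) − Li(x) ≈ -20.09.

Direct count of primes ≤ 8042 gives π(8042) = 1011. Numerical evaluation of the logarithmic integral gives Li(8042) ≈ 1031.09. The difference π(x) − Li(x) ≈ -20.09 is typically negative for small/moderate x (Li(x) overestimates), though Littlewood's theorem shows this sign changes infinitely often.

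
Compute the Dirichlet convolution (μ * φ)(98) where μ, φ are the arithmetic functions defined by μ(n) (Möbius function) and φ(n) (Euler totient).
(μ * φ)(98) = 0

Divisors of 98: [1, 2, 7, 14, 49, 98]. For each d | 98:
  d = 1: μ(1) · φ(98/1) = 1 · 42 = 42
  d = 2: μ(2) · φ(98/2) = -1 · 42 = -42
  d = 7: μ(7) · φ(98/7) = -1 · 6 = -6
  d = 14: μ(14) · φ(98/14) = 1 · 6 = 6
  d = 49: μ(49) · φ(98/49) = 0 · 1 = 0
  d = 98: μ(98) · φ(98/98) = 0 · 1 = 0
Summing: (μ * φ)(98) = 42 + -42 + -6 + 6 + 0 + 0 = 0.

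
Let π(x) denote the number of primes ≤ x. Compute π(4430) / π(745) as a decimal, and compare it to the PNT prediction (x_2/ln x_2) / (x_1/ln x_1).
π(4430)/π(745) = 602/132 ≈ 4.5606;  PNT prediction ≈ 4.6837.

π(745) = 132 and π(4430) = 602, so π(4430)/π(745) ≈ 4.5606. The PNT-predicted ratio is (4430/ln(4430)) / (745/ln(745)) ≈ 4.6837. The two agree to within a few percent, as expected.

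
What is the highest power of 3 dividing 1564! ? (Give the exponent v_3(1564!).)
v_3(1564!) = 778

Legendre's formula: v_p(n!) = Σ_{k ≥ 1} ⌊n / p^k⌋. For p = 3, n = 1564, the terms are:
  ⌊1564/3^1⌋ = ⌊1564/3⌋ = 521
  ⌊1564/3^2⌋ = ⌊1564/9⌋ = 173
  ⌊1564/3^3⌋ = ⌊1564/27⌋ = 57
  ⌊1564/3^4⌋ = ⌊1564/81⌋ = 19
  ⌊1564/3^5⌋ = ⌊1564/243⌋ = 6
  ⌊1564/3^6⌋ = ⌊1564/729⌋ = 2
(the next term ⌊1564/3^7⌋ = 0, terminating the sum). Summing: v_3(1564!) = 521 + 173 + 57 + 19 + 6 + 2 = 778.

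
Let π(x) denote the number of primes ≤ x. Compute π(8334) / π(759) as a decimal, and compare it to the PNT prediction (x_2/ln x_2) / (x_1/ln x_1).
π(8334)/π(759) = 1045/134 ≈ 7.7985;  PNT prediction ≈ 8.0660.

π(759) = 134 and π(8334) = 1045, so π(8334)/π(759) ≈ 7.7985. The PNT-predicted ratio is (8334/ln(8334)) / (759/ln(759)) ≈ 8.0660. The two agree to within a few percent, as expected.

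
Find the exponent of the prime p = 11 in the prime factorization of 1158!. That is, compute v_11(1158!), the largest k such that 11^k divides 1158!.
v_11(1158!) = 114

Legendre's formula: v_p(n!) = Σ_{k ≥ 1} ⌊n / p^k⌋. For p = 11, n = 1158, the terms are:
  ⌊1158/11^1⌋ = ⌊1158/11⌋ = 105
  ⌊1158/11^2⌋ = ⌊1158/121⌋ = 9
(the next term ⌊1158/11^3⌋ = 0, terminating the sum). Summing: v_11(1158!) = 105 + 9 = 114.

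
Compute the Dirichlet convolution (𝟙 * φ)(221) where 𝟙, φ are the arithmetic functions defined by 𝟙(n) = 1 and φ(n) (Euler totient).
(𝟙 * φ)(221) = 221

Divisors of 221: [1, 13, 17, 221]. For each d | 221:
  d = 1: 𝟙(1) · φ(221/1) = 1 · 192 = 192
  d = 13: 𝟙(13) · φ(221/13) = 1 · 16 = 16
  d = 17: 𝟙(17) · φ(221/17) = 1 · 12 = 12
  d = 221: 𝟙(221) · φ(221/221) = 1 · 1 = 1
Summing: (𝟙 * φ)(221) = 192 + 16 + 12 + 1 = 221.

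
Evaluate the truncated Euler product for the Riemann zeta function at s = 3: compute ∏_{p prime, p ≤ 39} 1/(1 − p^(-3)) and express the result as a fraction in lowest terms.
∏ = 10604865228312139577609245/8822952261265821355966464

The primes p ≤ 39 are [2, 3, 5, 7, 11, 13, 17, 19, 23, 29, 31, 37]. For each prime, (1 − 1/p^3)^(-1) = p^3 / (p^3 − 1). The product is (1 − 1/2^3)^(-1), (1 − 1/3^3)^(-1), (1 − 1/5^3)^(-1), (1 − 1/7^3)^(-1), (1 − 1/11^3)^(-1), (1 − 1/13^3)^(-1), (1 − 1/17^3)^(-1), (1 − 1/19^3)^(-1), (1 − 1/23^3)^(-1), (1 − 1/29^3)^(-1), (1 − 1/31^3)^(-1), (1 − 1/37^3)^(-1) = ∏ p^3 / (p^3 − 1) = 10604865228312139577609245/8822952261265821355966464.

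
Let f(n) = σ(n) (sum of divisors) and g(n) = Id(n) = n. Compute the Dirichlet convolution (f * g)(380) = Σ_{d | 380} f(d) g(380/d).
(σ * Id)(380) = 7293

Divisors of 380: [1, 2, 4, 5, 10, 19, 20, 38, 76, 95, 190, 380]. For each d | 380:
  d = 1: σ(1) · Id(380/1) = 1 · 380 = 380
  d = 2: σ(2) · Id(380/2) = 3 · 190 = 570
  d = 4: σ(4) · Id(380/4) = 7 · 95 = 665
  d = 5: σ(5) · Id(380/5) = 6 · 76 = 456
  d = 10: σ(10) · Id(380/10) = 18 · 38 = 684
  d = 19: σ(19) · Id(380/19) = 20 · 20 = 400
  d = 20: σ(20) · Id(380/20) = 42 · 19 = 798
  d = 38: σ(38) · Id(380/38) = 60 · 10 = 600
  d = 76: σ(76) · Id(380/76) = 140 · 5 = 700
  d = 95: σ(95) · Id(380/95) = 120 · 4 = 480
  d = 190: σ(190) · Id(380/190) = 360 · 2 = 720
  d = 380: σ(380) · Id(380/380) = 840 · 1 = 840
Summing: (σ * Id)(380) = 380 + 570 + 665 + 456 + 684 + 400 + 798 + 600 + 700 + 480 + 720 + 840 = 7293.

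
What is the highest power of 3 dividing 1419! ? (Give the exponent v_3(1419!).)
v_3(1419!) = 705

Legendre's formula: v_p(n!) = Σ_{k ≥ 1} ⌊n / p^k⌋. For p = 3, n = 1419, the terms are:
  ⌊1419/3^1⌋ = ⌊1419/3⌋ = 473
  ⌊1419/3^2⌋ = ⌊1419/9⌋ = 157
  ⌊1419/3^3⌋ = ⌊1419/27⌋ = 52
  ⌊1419/3^4⌋ = ⌊1419/81⌋ = 17
  ⌊1419/3^5⌋ = ⌊1419/243⌋ = 5
  ⌊1419/3^6⌋ = ⌊1419/729⌋ = 1
(the next term ⌊1419/3^7⌋ = 0, terminating the sum). Summing: v_3(1419!) = 473 + 157 + 52 + 17 + 5 + 1 = 705.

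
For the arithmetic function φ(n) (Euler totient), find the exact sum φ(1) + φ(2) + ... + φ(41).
Σ_{n ≤ 41} φ(n) = 530

Compute φ(n) for each 1 ≤ n ≤ 41: φ(1) = 1, φ(2) = 1, φ(3) = 2, φ(4) = 2, φ(5) = 4, φ(6) = 2, φ(7) = 6, φ(8) = 4, φ(9) = 6, φ(10) = 4, φ(11) = 10, φ(12) = 4, φ(13) = 12, φ(14) = 6, φ(15) = 8, φ(16) = 8, φ(17) = 16, φ(18) = 6, φ(19) = 18, φ(20) = 8, φ(21) = 12, φ(22) = 10, φ(23) = 22, φ(24) = 8, φ(25) = 20, φ(26) = 12, φ(27) = 18, φ(28) = 12, φ(29) = 28, φ(30) = 8, φ(31) = 30, φ(32) = 16, φ(33) = 20, φ(34) = 16, φ(35) = 24, φ(36) = 12, φ(37) = 36, φ(38) = 18, φ(39) = 24, φ(40) = 16, φ(41) = 40. Summing all 41 values: 530. (Average order: Σ_{n ≤ x} φ(n) ~ (3/π²) x². For x = 41, (3/π²)·41² ≈ 510.96.)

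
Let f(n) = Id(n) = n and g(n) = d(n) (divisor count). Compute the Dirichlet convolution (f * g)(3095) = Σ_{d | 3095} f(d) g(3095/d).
(Id * d)(3095) = 4347

Divisors of 3095: [1, 5, 619, 3095]. For each d | 3095:
  d = 1: Id(1) · d(3095/1) = 1 · 4 = 4
  d = 5: Id(5) · d(3095/5) = 5 · 2 = 10
  d = 619: Id(619) · d(3095/619) = 619 · 2 = 1238
  d = 3095: Id(3095) · d(3095/3095) = 3095 · 1 = 3095
Summing: (Id * d)(3095) = 4 + 10 + 1238 + 3095 = 4347.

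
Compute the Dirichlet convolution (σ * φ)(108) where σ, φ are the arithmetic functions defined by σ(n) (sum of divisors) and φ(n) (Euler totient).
(σ * φ)(108) = 1296

Divisors of 108: [1, 2, 3, 4, 6, 9, 12, 18, 27, 36, 54, 108]. For each d | 108:
  d = 1: σ(1) · φ(108/1) = 1 · 36 = 36
  d = 2: σ(2) · φ(108/2) = 3 · 18 = 54
  d = 3: σ(3) · φ(108/3) = 4 · 12 = 48
  d = 4: σ(4) · φ(108/4) = 7 · 18 = 126
  d = 6: σ(6) · φ(108/6) = 12 · 6 = 72
  d = 9: σ(9) · φ(108/9) = 13 · 4 = 52
  d = 12: σ(12) · φ(108/12) = 28 · 6 = 168
  d = 18: σ(18) · φ(108/18) = 39 · 2 = 78
  d = 27: σ(27) · φ(108/27) = 40 · 2 = 80
  d = 36: σ(36) · φ(108/36) = 91 · 2 = 182
  d = 54: σ(54) · φ(108/54) = 120 · 1 = 120
  d = 108: σ(108) · φ(108/108) = 280 · 1 = 280
Summing: (σ * φ)(108) = 36 + 54 + 48 + 126 + 72 + 52 + 168 + 78 + 80 + 182 + 120 + 280 = 1296.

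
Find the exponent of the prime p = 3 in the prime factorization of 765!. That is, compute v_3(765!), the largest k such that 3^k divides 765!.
v_3(765!) = 381

Legendre's formula: v_p(n!) = Σ_{k ≥ 1} ⌊n / p^k⌋. For p = 3, n = 765, the terms are:
  ⌊765/3^1⌋ = ⌊765/3⌋ = 255
  ⌊765/3^2⌋ = ⌊765/9⌋ = 85
  ⌊765/3^3⌋ = ⌊765/27⌋ = 28
  ⌊765/3^4⌋ = ⌊765/81⌋ = 9
  ⌊765/3^5⌋ = ⌊765/243⌋ = 3
  ⌊765/3^6⌋ = ⌊765/729⌋ = 1
(the next term ⌊765/3^7⌋ = 0, terminating the sum). Summing: v_3(765!) = 255 + 85 + 28 + 9 + 3 + 1 = 381.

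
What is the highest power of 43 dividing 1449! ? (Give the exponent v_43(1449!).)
v_43(1449!) = 33

Legendre's formula: v_p(n!) = Σ_{k ≥ 1} ⌊n / p^k⌋. For p = 43, n = 1449, the terms are:
  ⌊1449/43^1⌋ = ⌊1449/43⌋ = 33
(the next term ⌊1449/43^2⌋ = 0, terminating the sum). Summing: v_43(1449!) = 33 = 33.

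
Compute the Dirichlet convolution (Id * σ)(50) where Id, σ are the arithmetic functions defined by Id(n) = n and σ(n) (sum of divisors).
(Id * σ)(50) = 430

Divisors of 50: [1, 2, 5, 10, 25, 50]. For each d | 50:
  d = 1: Id(1) · σ(50/1) = 1 · 93 = 93
  d = 2: Id(2) · σ(50/2) = 2 · 31 = 62
  d = 5: Id(5) · σ(50/5) = 5 · 18 = 90
  d = 10: Id(10) · σ(50/10) = 10 · 6 = 60
  d = 25: Id(25) · σ(50/25) = 25 · 3 = 75
  d = 50: Id(50) · σ(50/50) = 50 · 1 = 50
Summing: (Id * σ)(50) = 93 + 62 + 90 + 60 + 75 + 50 = 430.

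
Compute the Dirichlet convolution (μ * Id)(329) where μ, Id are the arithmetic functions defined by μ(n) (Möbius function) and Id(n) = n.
(μ * Id)(329) = 276

Divisors of 329: [1, 7, 47, 329]. For each d | 329:
  d = 1: μ(1) · Id(329/1) = 1 · 329 = 329
  d = 7: μ(7) · Id(329/7) = -1 · 47 = -47
  d = 47: μ(47) · Id(329/47) = -1 · 7 = -7
  d = 329: μ(329) · Id(329/329) = 1 · 1 = 1
Summing: (μ * Id)(329) = 329 + -47 + -7 + 1 = 276.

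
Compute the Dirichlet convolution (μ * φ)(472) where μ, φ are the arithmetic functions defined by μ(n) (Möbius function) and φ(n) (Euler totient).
(μ * φ)(472) = 114

Divisors of 472: [1, 2, 4, 8, 59, 118, 236, 472]. For each d | 472:
  d = 1: μ(1) · φ(472/1) = 1 · 232 = 232
  d = 2: μ(2) · φ(472/2) = -1 · 116 = -116
  d = 4: μ(4) · φ(472/4) = 0 · 58 = 0
  d = 8: μ(8) · φ(472/8) = 0 · 58 = 0
  d = 59: μ(59) · φ(472/59) = -1 · 4 = -4
  d = 118: μ(118) · φ(472/118) = 1 · 2 = 2
  d = 236: μ(236) · φ(472/236) = 0 · 1 = 0
  d = 472: μ(472) · φ(472/472) = 0 · 1 = 0
Summing: (μ * φ)(472) = 232 + -116 + 0 + 0 + -4 + 2 + 0 + 0 = 114.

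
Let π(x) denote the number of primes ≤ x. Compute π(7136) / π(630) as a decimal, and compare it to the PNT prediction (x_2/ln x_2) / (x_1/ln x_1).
π(7136)/π(630) = 914/114 ≈ 8.0175;  PNT prediction ≈ 8.2285.

π(630) = 114 and π(7136) = 914, so π(7136)/π(630) ≈ 8.0175. The PNT-predicted ratio is (7136/ln(7136)) / (630/ln(630)) ≈ 8.2285. The two agree to within a few percent, as expected.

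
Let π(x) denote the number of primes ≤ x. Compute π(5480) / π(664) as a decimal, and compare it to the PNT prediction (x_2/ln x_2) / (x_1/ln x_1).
π(5480)/π(664) = 724/121 ≈ 5.9835;  PNT prediction ≈ 6.2297.

π(664) = 121 and π(5480) = 724, so π(5480)/π(664) ≈ 5.9835. The PNT-predicted ratio is (5480/ln(5480)) / (664/ln(664)) ≈ 6.2297. The two agree to within a few percent, as expected.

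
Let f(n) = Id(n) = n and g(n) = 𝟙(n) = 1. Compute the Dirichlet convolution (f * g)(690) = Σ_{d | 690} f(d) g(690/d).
(Id * 𝟙)(690) = 1728

Divisors of 690: [1, 2, 3, 5, 6, 10, 15, 23, 30, 46, 69, 115, 138, 230, 345, 690]. For each d | 690:
  d = 1: Id(1) · 𝟙(690/1) = 1 · 1 = 1
  d = 2: Id(2) · 𝟙(690/2) = 2 · 1 = 2
  d = 3: Id(3) · 𝟙(690/3) = 3 · 1 = 3
  d = 5: Id(5) · 𝟙(690/5) = 5 · 1 = 5
  d = 6: Id(6) · 𝟙(690/6) = 6 · 1 = 6
  d = 10: Id(10) · 𝟙(690/10) = 10 · 1 = 10
  d = 15: Id(15) · 𝟙(690/15) = 15 · 1 = 15
  d = 23: Id(23) · 𝟙(690/23) = 23 · 1 = 23
  d = 30: Id(30) · 𝟙(690/30) = 30 · 1 = 30
  d = 46: Id(46) · 𝟙(690/46) = 46 · 1 = 46
  d = 69: Id(69) · 𝟙(690/69) = 69 · 1 = 69
  d = 115: Id(115) · 𝟙(690/115) = 115 · 1 = 115
  d = 138: Id(138) · 𝟙(690/138) = 138 · 1 = 138
  d = 230: Id(230) · 𝟙(690/230) = 230 · 1 = 230
  d = 345: Id(345) · 𝟙(690/345) = 345 · 1 = 345
  d = 690: Id(690) · 𝟙(690/690) = 690 · 1 = 690
Summing: (Id * 𝟙)(690) = 1 + 2 + 3 + 5 + 6 + 10 + 15 + 23 + 30 + 46 + 69 + 115 + 138 + 230 + 345 + 690 = 1728.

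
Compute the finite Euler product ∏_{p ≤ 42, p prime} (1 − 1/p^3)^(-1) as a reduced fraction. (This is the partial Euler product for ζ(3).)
∏ = 146179583280100194365681354929/121615573969288081570641739776

The primes p ≤ 42 are [2, 3, 5, 7, 11, 13, 17, 19, 23, 29, 31, 37, 41]. For each prime, (1 − 1/p^3)^(-1) = p^3 / (p^3 − 1). The product is (1 − 1/2^3)^(-1), (1 − 1/3^3)^(-1), (1 − 1/5^3)^(-1), (1 − 1/7^3)^(-1), (1 − 1/11^3)^(-1), (1 − 1/13^3)^(-1), (1 − 1/17^3)^(-1), (1 − 1/19^3)^(-1), (1 − 1/23^3)^(-1), (1 − 1/29^3)^(-1), (1 − 1/31^3)^(-1), (1 − 1/37^3)^(-1), (1 − 1/41^3)^(-1) = ∏ p^3 / (p^3 − 1) = 146179583280100194365681354929/121615573969288081570641739776.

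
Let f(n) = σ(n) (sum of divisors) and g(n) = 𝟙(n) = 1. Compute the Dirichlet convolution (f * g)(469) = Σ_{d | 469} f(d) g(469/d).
(σ * 𝟙)(469) = 621

Divisors of 469: [1, 7, 67, 469]. For each d | 469:
  d = 1: σ(1) · 𝟙(469/1) = 1 · 1 = 1
  d = 7: σ(7) · 𝟙(469/7) = 8 · 1 = 8
  d = 67: σ(67) · 𝟙(469/67) = 68 · 1 = 68
  d = 469: σ(469) · 𝟙(469/469) = 544 · 1 = 544
Summing: (σ * 𝟙)(469) = 1 + 8 + 68 + 544 = 621.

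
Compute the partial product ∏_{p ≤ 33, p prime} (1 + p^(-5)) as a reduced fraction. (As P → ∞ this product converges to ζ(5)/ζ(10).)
∏ = 63844361159480726970812326794206836752384/61631932954678205462623400894081119262815

The primes p ≤ 33 are [2, 3, 5, 7, 11, 13, 17, 19, 23, 29, 31]. For each, (1 + 1/p^5) = (p^5 + 1)/p^5. Multiplying these fractions over p ∈ [2, 3, 5, 7, 11, 13, 17, 19, 23, 29, 31] gives 63844361159480726970812326794206836752384/61631932954678205462623400894081119262815. (In the limit P → ∞ this tends to ζ(5)/ζ(10).)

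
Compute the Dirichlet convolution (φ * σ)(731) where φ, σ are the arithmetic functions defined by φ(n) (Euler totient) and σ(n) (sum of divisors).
(φ * σ)(731) = 2924

Divisors of 731: [1, 17, 43, 731]. For each d | 731:
  d = 1: φ(1) · σ(731/1) = 1 · 792 = 792
  d = 17: φ(17) · σ(731/17) = 16 · 44 = 704
  d = 43: φ(43) · σ(731/43) = 42 · 18 = 756
  d = 731: φ(731) · σ(731/731) = 672 · 1 = 672
Summing: (φ * σ)(731) = 792 + 704 + 756 + 672 = 2924.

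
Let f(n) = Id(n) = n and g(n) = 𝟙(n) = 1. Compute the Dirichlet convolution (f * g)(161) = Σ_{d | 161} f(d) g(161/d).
(Id * 𝟙)(161) = 192

Divisors of 161: [1, 7, 23, 161]. For each d | 161:
  d = 1: Id(1) · 𝟙(161/1) = 1 · 1 = 1
  d = 7: Id(7) · 𝟙(161/7) = 7 · 1 = 7
  d = 23: Id(23) · 𝟙(161/23) = 23 · 1 = 23
  d = 161: Id(161) · 𝟙(161/161) = 161 · 1 = 161
Summing: (Id * 𝟙)(161) = 1 + 7 + 23 + 161 = 192.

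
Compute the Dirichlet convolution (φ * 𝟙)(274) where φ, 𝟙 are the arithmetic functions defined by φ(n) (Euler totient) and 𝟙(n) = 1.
(φ * 𝟙)(274) = 274

Divisors of 274: [1, 2, 137, 274]. For each d | 274:
  d = 1: φ(1) · 𝟙(274/1) = 1 · 1 = 1
  d = 2: φ(2) · 𝟙(274/2) = 1 · 1 = 1
  d = 137: φ(137) · 𝟙(274/137) = 136 · 1 = 136
  d = 274: φ(274) · 𝟙(274/274) = 136 · 1 = 136
Summing: (φ * 𝟙)(274) = 1 + 1 + 136 + 136 = 274.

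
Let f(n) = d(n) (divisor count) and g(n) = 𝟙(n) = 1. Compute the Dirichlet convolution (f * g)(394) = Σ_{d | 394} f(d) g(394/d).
(d * 𝟙)(394) = 9

Divisors of 394: [1, 2, 197, 394]. For each d | 394:
  d = 1: d(1) · 𝟙(394/1) = 1 · 1 = 1
  d = 2: d(2) · 𝟙(394/2) = 2 · 1 = 2
  d = 197: d(197) · 𝟙(394/197) = 2 · 1 = 2
  d = 394: d(394) · 𝟙(394/394) = 4 · 1 = 4
Summing: (d * 𝟙)(394) = 1 + 2 + 2 + 4 = 9.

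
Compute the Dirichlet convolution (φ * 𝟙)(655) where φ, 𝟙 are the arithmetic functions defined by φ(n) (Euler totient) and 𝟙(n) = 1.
(φ * 𝟙)(655) = 655

Divisors of 655: [1, 5, 131, 655]. For each d | 655:
  d = 1: φ(1) · 𝟙(655/1) = 1 · 1 = 1
  d = 5: φ(5) · 𝟙(655/5) = 4 · 1 = 4
  d = 131: φ(131) · 𝟙(655/131) = 130 · 1 = 130
  d = 655: φ(655) · 𝟙(655/655) = 520 · 1 = 520
Summing: (φ * 𝟙)(655) = 1 + 4 + 130 + 520 = 655.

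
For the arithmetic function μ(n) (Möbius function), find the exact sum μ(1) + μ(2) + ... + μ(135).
Σ_{n ≤ 135} μ(n) = -1

Compute μ(n) for each 1 ≤ n ≤ 135: μ(1) = 1, μ(2) = -1, μ(3) = -1, μ(4) = 0, μ(5) = -1, μ(6) = 1, μ(7) = -1, μ(8) = 0, μ(9) = 0, μ(10) = 1, μ(11) = -1, μ(12) = 0, μ(13) = -1, μ(14) = 1, μ(15) = 1, μ(16) = 0, μ(17) = -1, μ(18) = 0, μ(19) = -1, μ(20) = 0, μ(21) = 1, μ(22) = 1, μ(23) = -1, μ(24) = 0, μ(25) = 0, μ(26) = 1, μ(27) = 0, μ(28) = 0, μ(29) = -1, μ(30) = -1, μ(31) = -1, μ(32) = 0, μ(33) = 1, μ(34) = 1, μ(35) = 1, μ(36) = 0, μ(37) = -1, μ(38) = 1, μ(39) = 1, μ(40) = 0, μ(41) = -1, μ(42) = -1, μ(43) = -1, μ(44) = 0, μ(45) = 0, μ(46) = 1, μ(47) = -1, μ(48) = 0, μ(49) = 0, μ(50) = 0, μ(51) = 1, μ(52) = 0, μ(53) = -1, μ(54) = 0, μ(55) = 1, μ(56) = 0, μ(57) = 1, μ(58) = 1, μ(59) = -1, μ(60) = 0, μ(61) = -1, μ(62) = 1, μ(63) = 0, μ(64) = 0, μ(65) = 1, μ(66) = -1, μ(67) = -1, μ(68) = 0, μ(69) = 1, μ(70) = -1, μ(71) = -1, μ(72) = 0, μ(73) = -1, μ(74) = 1, μ(75) = 0, μ(76) = 0, μ(77) = 1, μ(78) = -1, μ(79) = -1, μ(80) = 0, μ(81) = 0, μ(82) = 1, μ(83) = -1, μ(84) = 0, μ(85) = 1, μ(86) = 1, μ(87) = 1, μ(88) = 0, μ(89) = -1, μ(90) = 0, μ(91) = 1, μ(92) = 0, μ(93) = 1, μ(94) = 1, μ(95) = 1, μ(96) = 0, μ(97) = -1, μ(98) = 0, μ(99) = 0, μ(100) = 0, μ(101) = -1, μ(102) = -1, μ(103) = -1, μ(104) = 0, μ(105) = -1, μ(106) = 1, μ(107) = -1, μ(108) = 0, μ(109) = -1, μ(110) = -1, μ(111) = 1, μ(112) = 0, μ(113) = -1, μ(114) = -1, μ(115) = 1, μ(116) = 0, μ(117) = 0, μ(118) = 1, μ(119) = 1, μ(120) = 0, μ(121) = 0, μ(122) = 1, μ(123) = 1, μ(124) = 0, μ(125) = 0, μ(126) = 0, μ(127) = -1, μ(128) = 0, μ(129) = 1, μ(130) = -1, μ(131) = -1, μ(132) = 0, μ(133) = 1, μ(134) = 1, μ(135) = 0. Summing all 135 values: -1. (Mertens function M(x) = Σ_{n ≤ x} μ(n); on average M(x) should be small (PNT ⟺ M(x) = o(x)).)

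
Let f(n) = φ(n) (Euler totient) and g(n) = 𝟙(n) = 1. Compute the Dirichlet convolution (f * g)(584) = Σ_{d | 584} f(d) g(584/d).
(φ * 𝟙)(584) = 584

Divisors of 584: [1, 2, 4, 8, 73, 146, 292, 584]. For each d | 584:
  d = 1: φ(1) · 𝟙(584/1) = 1 · 1 = 1
  d = 2: φ(2) · 𝟙(584/2) = 1 · 1 = 1
  d = 4: φ(4) · 𝟙(584/4) = 2 · 1 = 2
  d = 8: φ(8) · 𝟙(584/8) = 4 · 1 = 4
  d = 73: φ(73) · 𝟙(584/73) = 72 · 1 = 72
  d = 146: φ(146) · 𝟙(584/146) = 72 · 1 = 72
  d = 292: φ(292) · 𝟙(584/292) = 144 · 1 = 144
  d = 584: φ(584) · 𝟙(584/584) = 288 · 1 = 288
Summing: (φ * 𝟙)(584) = 1 + 1 + 2 + 4 + 72 + 72 + 144 + 288 = 584.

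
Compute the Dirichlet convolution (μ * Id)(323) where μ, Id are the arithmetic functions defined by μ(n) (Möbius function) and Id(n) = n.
(μ * Id)(323) = 288

Divisors of 323: [1, 17, 19, 323]. For each d | 323:
  d = 1: μ(1) · Id(323/1) = 1 · 323 = 323
  d = 17: μ(17) · Id(323/17) = -1 · 19 = -19
  d = 19: μ(19) · Id(323/19) = -1 · 17 = -17
  d = 323: μ(323) · Id(323/323) = 1 · 1 = 1
Summing: (μ * Id)(323) = 323 + -19 + -17 + 1 = 288.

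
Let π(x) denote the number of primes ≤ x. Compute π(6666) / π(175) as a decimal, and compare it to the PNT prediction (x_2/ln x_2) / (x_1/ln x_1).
π(6666)/π(175) = 859/40 ≈ 21.4750;  PNT prediction ≈ 22.3440.

π(175) = 40 and π(6666) = 859, so π(6666)/π(175) ≈ 21.4750. The PNT-predicted ratio is (6666/ln(6666)) / (175/ln(175)) ≈ 22.3440. The two agree to within a few percent, as expected.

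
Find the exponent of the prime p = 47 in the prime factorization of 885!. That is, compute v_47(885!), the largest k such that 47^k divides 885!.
v_47(885!) = 18

Legendre's formula: v_p(n!) = Σ_{k ≥ 1} ⌊n / p^k⌋. For p = 47, n = 885, the terms are:
  ⌊885/47^1⌋ = ⌊885/47⌋ = 18
(the next term ⌊885/47^2⌋ = 0, terminating the sum). Summing: v_47(885!) = 18 = 18.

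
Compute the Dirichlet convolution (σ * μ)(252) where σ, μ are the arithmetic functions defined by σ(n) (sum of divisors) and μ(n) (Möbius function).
(σ * μ)(252) = 252

Divisors of 252: [1, 2, 3, 4, 6, 7, 9, 12, 14, 18, 21, 28, 36, 42, 63, 84, 126, 252]. For each d | 252:
  d = 1: σ(1) · μ(252/1) = 1 · 0 = 0
  d = 2: σ(2) · μ(252/2) = 3 · 0 = 0
  d = 3: σ(3) · μ(252/3) = 4 · 0 = 0
  d = 4: σ(4) · μ(252/4) = 7 · 0 = 0
  d = 6: σ(6) · μ(252/6) = 12 · -1 = -12
  d = 7: σ(7) · μ(252/7) = 8 · 0 = 0
  d = 9: σ(9) · μ(252/9) = 13 · 0 = 0
  d = 12: σ(12) · μ(252/12) = 28 · 1 = 28
  d = 14: σ(14) · μ(252/14) = 24 · 0 = 0
  d = 18: σ(18) · μ(252/18) = 39 · 1 = 39
  d = 21: σ(21) · μ(252/21) = 32 · 0 = 0
  d = 28: σ(28) · μ(252/28) = 56 · 0 = 0
  d = 36: σ(36) · μ(252/36) = 91 · -1 = -91
  d = 42: σ(42) · μ(252/42) = 96 · 1 = 96
  d = 63: σ(63) · μ(252/63) = 104 · 0 = 0
  d = 84: σ(84) · μ(252/84) = 224 · -1 = -224
  d = 126: σ(126) · μ(252/126) = 312 · -1 = -312
  d = 252: σ(252) · μ(252/252) = 728 · 1 = 728
Summing: (σ * μ)(252) = 0 + 0 + 0 + 0 + -12 + 0 + 0 + 28 + 0 + 39 + 0 + 0 + -91 + 96 + 0 + -224 + -312 + 728 = 252.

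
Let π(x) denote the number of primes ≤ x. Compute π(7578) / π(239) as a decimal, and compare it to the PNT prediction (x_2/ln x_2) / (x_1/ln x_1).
π(7578)/π(239) = 962/52 ≈ 18.5000;  PNT prediction ≈ 19.4383.

π(239) = 52 and π(7578) = 962, so π(7578)/π(239) ≈ 18.5000. The PNT-predicted ratio is (7578/ln(7578)) / (239/ln(239)) ≈ 19.4383. The two agree to within a few percent, as expected.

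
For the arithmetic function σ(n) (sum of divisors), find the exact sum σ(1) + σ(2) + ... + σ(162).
Σ_{n ≤ 162} σ(n) = 21709

Compute σ(n) for each 1 ≤ n ≤ 162: σ(1) = 1, σ(2) = 3, σ(3) = 4, σ(4) = 7, σ(5) = 6, σ(6) = 12, σ(7) = 8, σ(8) = 15, σ(9) = 13, σ(10) = 18, σ(11) = 12, σ(12) = 28, σ(13) = 14, σ(14) = 24, σ(15) = 24, σ(16) = 31, σ(17) = 18, σ(18) = 39, σ(19) = 20, σ(20) = 42, σ(21) = 32, σ(22) = 36, σ(23) = 24, σ(24) = 60, σ(25) = 31, σ(26) = 42, σ(27) = 40, σ(28) = 56, σ(29) = 30, σ(30) = 72, σ(31) = 32, σ(32) = 63, σ(33) = 48, σ(34) = 54, σ(35) = 48, σ(36) = 91, σ(37) = 38, σ(38) = 60, σ(39) = 56, σ(40) = 90, σ(41) = 42, σ(42) = 96, σ(43) = 44, σ(44) = 84, σ(45) = 78, σ(46) = 72, σ(47) = 48, σ(48) = 124, σ(49) = 57, σ(50) = 93, σ(51) = 72, σ(52) = 98, σ(53) = 54, σ(54) = 120, σ(55) = 72, σ(56) = 120, σ(57) = 80, σ(58) = 90, σ(59) = 60, σ(60) = 168, σ(61) = 62, σ(62) = 96, σ(63) = 104, σ(64) = 127, σ(65) = 84, σ(66) = 144, σ(67) = 68, σ(68) = 126, σ(69) = 96, σ(70) = 144, σ(71) = 72, σ(72) = 195, σ(73) = 74, σ(74) = 114, σ(75) = 124, σ(76) = 140, σ(77) = 96, σ(78) = 168, σ(79) = 80, σ(80) = 186, σ(81) = 121, σ(82) = 126, σ(83) = 84, σ(84) = 224, σ(85) = 108, σ(86) = 132, σ(87) = 120, σ(88) = 180, σ(89) = 90, σ(90) = 234, σ(91) = 112, σ(92) = 168, σ(93) = 128, σ(94) = 144, σ(95) = 120, σ(96) = 252, σ(97) = 98, σ(98) = 171, σ(99) = 156, σ(100) = 217, σ(101) = 102, σ(102) = 216, σ(103) = 104, σ(104) = 210, σ(105) = 192, σ(106) = 162, σ(107) = 108, σ(108) = 280, σ(109) = 110, σ(110) = 216, σ(111) = 152, σ(112) = 248, σ(113) = 114, σ(114) = 240, σ(115) = 144, σ(116) = 210, σ(117) = 182, σ(118) = 180, σ(119) = 144, σ(120) = 360, σ(121) = 133, σ(122) = 186, σ(123) = 168, σ(124) = 224, σ(125) = 156, σ(126) = 312, σ(127) = 128, σ(128) = 255, σ(129) = 176, σ(130) = 252, σ(131) = 132, σ(132) = 336, σ(133) = 160, σ(134) = 204, σ(135) = 240, σ(136) = 270, σ(137) = 138, σ(138) = 288, σ(139) = 140, σ(140) = 336, σ(141) = 192, σ(142) = 216, σ(143) = 168, σ(144) = 403, σ(145) = 180, σ(146) = 222, σ(147) = 228, σ(148) = 266, σ(149) = 150, σ(150) = 372, σ(151) = 152, σ(152) = 300, σ(153) = 234, σ(154) = 288, σ(155) = 192, σ(156) = 392, σ(157) = 158, σ(158) = 240, σ(159) = 216, σ(160) = 378, σ(161) = 192, σ(162) = 363. Summing all 162 values: 21709. (Average order: Σ_{n ≤ x} σ(n) ~ (π²/12) x². For x = 162, (π²/12)·162² ≈ 21584.82.)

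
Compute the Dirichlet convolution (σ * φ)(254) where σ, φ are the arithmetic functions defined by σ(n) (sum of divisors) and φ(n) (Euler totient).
(σ * φ)(254) = 1016

Divisors of 254: [1, 2, 127, 254]. For each d | 254:
  d = 1: σ(1) · φ(254/1) = 1 · 126 = 126
  d = 2: σ(2) · φ(254/2) = 3 · 126 = 378
  d = 127: σ(127) · φ(254/127) = 128 · 1 = 128
  d = 254: σ(254) · φ(254/254) = 384 · 1 = 384
Summing: (σ * φ)(254) = 126 + 378 + 128 + 384 = 1016.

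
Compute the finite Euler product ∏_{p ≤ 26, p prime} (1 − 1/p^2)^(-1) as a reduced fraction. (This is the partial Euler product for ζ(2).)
∏ = 718188003533/440301256704

The primes p ≤ 26 are [2, 3, 5, 7, 11, 13, 17, 19, 23]. For each prime, (1 − 1/p^2)^(-1) = p^2 / (p^2 − 1). The product is (1 − 1/2^2)^(-1), (1 − 1/3^2)^(-1), (1 − 1/5^2)^(-1), (1 − 1/7^2)^(-1), (1 − 1/11^2)^(-1), (1 − 1/13^2)^(-1), (1 − 1/17^2)^(-1), (1 − 1/19^2)^(-1), (1 − 1/23^2)^(-1) = ∏ p^2 / (p^2 − 1) = 718188003533/440301256704.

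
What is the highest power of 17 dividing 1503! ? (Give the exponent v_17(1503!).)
v_17(1503!) = 93

Legendre's formula: v_p(n!) = Σ_{k ≥ 1} ⌊n / p^k⌋. For p = 17, n = 1503, the terms are:
  ⌊1503/17^1⌋ = ⌊1503/17⌋ = 88
  ⌊1503/17^2⌋ = ⌊1503/289⌋ = 5
(the next term ⌊1503/17^3⌋ = 0, terminating the sum). Summing: v_17(1503!) = 88 + 5 = 93.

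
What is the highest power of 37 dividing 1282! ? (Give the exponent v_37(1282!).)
v_37(1282!) = 34

Legendre's formula: v_p(n!) = Σ_{k ≥ 1} ⌊n / p^k⌋. For p = 37, n = 1282, the terms are:
  ⌊1282/37^1⌋ = ⌊1282/37⌋ = 34
(the next term ⌊1282/37^2⌋ = 0, terminating the sum). Summing: v_37(1282!) = 34 = 34.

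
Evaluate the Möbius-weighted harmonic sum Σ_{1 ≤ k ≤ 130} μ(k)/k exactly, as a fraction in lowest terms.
Σ μ(k)/k = -2045175533356853827340059964229935649243392971/4014476939333036189094441199026045136645885247730

Values of μ(k) for 1 ≤ k ≤ 130: μ(1) = 1, μ(2) = -1, μ(3) = -1, μ(5) = -1, μ(6) = 1, μ(7) = -1, μ(10) = 1, μ(11) = -1, μ(13) = -1, μ(14) = 1, μ(15) = 1, μ(17) = -1, μ(19) = -1, μ(21) = 1, μ(22) = 1, μ(23) = -1, μ(26) = 1, μ(29) = -1, μ(30) = -1, μ(31) = -1, μ(33) = 1, μ(34) = 1, μ(35) = 1, μ(37) = -1, μ(38) = 1, μ(39) = 1, μ(41) = -1, μ(42) = -1, μ(43) = -1, μ(46) = 1, μ(47) = -1, μ(51) = 1, μ(53) = -1, μ(55) = 1, μ(57) = 1, μ(58) = 1, μ(59) = -1, μ(61) = -1, μ(62) = 1, μ(65) = 1, μ(66) = -1, μ(67) = -1, μ(69) = 1, μ(70) = -1, μ(71) = -1, μ(73) = -1, μ(74) = 1, μ(77) = 1, μ(78) = -1, μ(79) = -1, μ(82) = 1, μ(83) = -1, μ(85) = 1, μ(86) = 1, μ(87) = 1, μ(89) = -1, μ(91) = 1, μ(93) = 1, μ(94) = 1, μ(95) = 1, μ(97) = -1, μ(101) = -1, μ(102) = -1, μ(103) = -1, μ(105) = -1, μ(106) = 1, μ(107) = -1, μ(109) = -1, μ(110) = -1, μ(111) = 1, μ(113) = -1, μ(114) = -1, μ(115) = 1, μ(118) = 1, μ(119) = 1, μ(122) = 1, μ(123) = 1, μ(127) = -1, μ(129) = 1, μ(130) = -1, with μ = 0 on non-squarefree integers. Summing μ(k)/k for k where μ(k) ≠ 0 gives -2045175533356853827340059964229935649243392971/4014476939333036189094441199026045136645885247730 ≈ -0.0005. (PNT ⟺ this sum → 0 as n → ∞.)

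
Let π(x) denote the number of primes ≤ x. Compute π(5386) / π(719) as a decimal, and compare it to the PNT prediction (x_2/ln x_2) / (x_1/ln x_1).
π(5386)/π(719) = 709/128 ≈ 5.5391;  PNT prediction ≈ 5.7352.

π(719) = 128 and π(5386) = 709, so π(5386)/π(719) ≈ 5.5391. The PNT-predicted ratio is (5386/ln(5386)) / (719/ln(719)) ≈ 5.7352. The two agree to within a few percent, as expected.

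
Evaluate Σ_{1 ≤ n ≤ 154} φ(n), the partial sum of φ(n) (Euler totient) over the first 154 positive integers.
Σ_{n ≤ 154} φ(n) = 7236

Compute φ(n) for each 1 ≤ n ≤ 154: φ(1) = 1, φ(2) = 1, φ(3) = 2, φ(4) = 2, φ(5) = 4, φ(6) = 2, φ(7) = 6, φ(8) = 4, φ(9) = 6, φ(10) = 4, φ(11) = 10, φ(12) = 4, φ(13) = 12, φ(14) = 6, φ(15) = 8, φ(16) = 8, φ(17) = 16, φ(18) = 6, φ(19) = 18, φ(20) = 8, φ(21) = 12, φ(22) = 10, φ(23) = 22, φ(24) = 8, φ(25) = 20, φ(26) = 12, φ(27) = 18, φ(28) = 12, φ(29) = 28, φ(30) = 8, φ(31) = 30, φ(32) = 16, φ(33) = 20, φ(34) = 16, φ(35) = 24, φ(36) = 12, φ(37) = 36, φ(38) = 18, φ(39) = 24, φ(40) = 16, φ(41) = 40, φ(42) = 12, φ(43) = 42, φ(44) = 20, φ(45) = 24, φ(46) = 22, φ(47) = 46, φ(48) = 16, φ(49) = 42, φ(50) = 20, φ(51) = 32, φ(52) = 24, φ(53) = 52, φ(54) = 18, φ(55) = 40, φ(56) = 24, φ(57) = 36, φ(58) = 28, φ(59) = 58, φ(60) = 16, φ(61) = 60, φ(62) = 30, φ(63) = 36, φ(64) = 32, φ(65) = 48, φ(66) = 20, φ(67) = 66, φ(68) = 32, φ(69) = 44, φ(70) = 24, φ(71) = 70, φ(72) = 24, φ(73) = 72, φ(74) = 36, φ(75) = 40, φ(76) = 36, φ(77) = 60, φ(78) = 24, φ(79) = 78, φ(80) = 32, φ(81) = 54, φ(82) = 40, φ(83) = 82, φ(84) = 24, φ(85) = 64, φ(86) = 42, φ(87) = 56, φ(88) = 40, φ(89) = 88, φ(90) = 24, φ(91) = 72, φ(92) = 44, φ(93) = 60, φ(94) = 46, φ(95) = 72, φ(96) = 32, φ(97) = 96, φ(98) = 42, φ(99) = 60, φ(100) = 40, φ(101) = 100, φ(102) = 32, φ(103) = 102, φ(104) = 48, φ(105) = 48, φ(106) = 52, φ(107) = 106, φ(108) = 36, φ(109) = 108, φ(110) = 40, φ(111) = 72, φ(112) = 48, φ(113) = 112, φ(114) = 36, φ(115) = 88, φ(116) = 56, φ(117) = 72, φ(118) = 58, φ(119) = 96, φ(120) = 32, φ(121) = 110, φ(122) = 60, φ(123) = 80, φ(124) = 60, φ(125) = 100, φ(126) = 36, φ(127) = 126, φ(128) = 64, φ(129) = 84, φ(130) = 48, φ(131) = 130, φ(132) = 40, φ(133) = 108, φ(134) = 66, φ(135) = 72, φ(136) = 64, φ(137) = 136, φ(138) = 44, φ(139) = 138, φ(140) = 48, φ(141) = 92, φ(142) = 70, φ(143) = 120, φ(144) = 48, φ(145) = 112, φ(146) = 72, φ(147) = 84, φ(148) = 72, φ(149) = 148, φ(150) = 40, φ(151) = 150, φ(152) = 72, φ(153) = 96, φ(154) = 60. Summing all 154 values: 7236. (Average order: Σ_{n ≤ x} φ(n) ~ (3/π²) x². For x = 154, (3/π²)·154² ≈ 7208.80.)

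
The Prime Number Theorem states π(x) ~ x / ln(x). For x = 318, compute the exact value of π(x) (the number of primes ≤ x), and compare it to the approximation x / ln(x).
π(318) = 66;  x/ln(x) ≈ 55.19;  relative error ≈ 16.38%.

Directly count primes up to 318: π(318) = 66. The PNT approximation gives 318/ln(318) ≈ 318/5.76205 ≈ 55.19. Relative error (π(x) − x/ln(x)) / π(x) ≈ 16.38%; the approximation is known to undercount slightly (Li(x) is a better estimate).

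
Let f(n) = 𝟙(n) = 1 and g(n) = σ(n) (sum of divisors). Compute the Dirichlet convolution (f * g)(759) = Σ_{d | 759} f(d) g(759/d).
(𝟙 * σ)(759) = 1625

Divisors of 759: [1, 3, 11, 23, 33, 69, 253, 759]. For each d | 759:
  d = 1: 𝟙(1) · σ(759/1) = 1 · 1152 = 1152
  d = 3: 𝟙(3) · σ(759/3) = 1 · 288 = 288
  d = 11: 𝟙(11) · σ(759/11) = 1 · 96 = 96
  d = 23: 𝟙(23) · σ(759/23) = 1 · 48 = 48
  d = 33: 𝟙(33) · σ(759/33) = 1 · 24 = 24
  d = 69: 𝟙(69) · σ(759/69) = 1 · 12 = 12
  d = 253: 𝟙(253) · σ(759/253) = 1 · 4 = 4
  d = 759: 𝟙(759) · σ(759/759) = 1 · 1 = 1
Summing: (𝟙 * σ)(759) = 1152 + 288 + 96 + 48 + 24 + 12 + 4 + 1 = 1625.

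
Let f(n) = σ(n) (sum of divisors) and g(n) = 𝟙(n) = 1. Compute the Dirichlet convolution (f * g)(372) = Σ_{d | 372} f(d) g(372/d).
(σ * 𝟙)(372) = 1815

Divisors of 372: [1, 2, 3, 4, 6, 12, 31, 62, 93, 124, 186, 372]. For each d | 372:
  d = 1: σ(1) · 𝟙(372/1) = 1 · 1 = 1
  d = 2: σ(2) · 𝟙(372/2) = 3 · 1 = 3
  d = 3: σ(3) · 𝟙(372/3) = 4 · 1 = 4
  d = 4: σ(4) · 𝟙(372/4) = 7 · 1 = 7
  d = 6: σ(6) · 𝟙(372/6) = 12 · 1 = 12
  d = 12: σ(12) · 𝟙(372/12) = 28 · 1 = 28
  d = 31: σ(31) · 𝟙(372/31) = 32 · 1 = 32
  d = 62: σ(62) · 𝟙(372/62) = 96 · 1 = 96
  d = 93: σ(93) · 𝟙(372/93) = 128 · 1 = 128
  d = 124: σ(124) · 𝟙(372/124) = 224 · 1 = 224
  d = 186: σ(186) · 𝟙(372/186) = 384 · 1 = 384
  d = 372: σ(372) · 𝟙(372/372) = 896 · 1 = 896
Summing: (σ * 𝟙)(372) = 1 + 3 + 4 + 7 + 12 + 28 + 32 + 96 + 128 + 224 + 384 + 896 = 1815.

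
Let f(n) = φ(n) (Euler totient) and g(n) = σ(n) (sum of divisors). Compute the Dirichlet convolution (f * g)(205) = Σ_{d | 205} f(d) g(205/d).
(φ * σ)(205) = 820

Divisors of 205: [1, 5, 41, 205]. For each d | 205:
  d = 1: φ(1) · σ(205/1) = 1 · 252 = 252
  d = 5: φ(5) · σ(205/5) = 4 · 42 = 168
  d = 41: φ(41) · σ(205/41) = 40 · 6 = 240
  d = 205: φ(205) · σ(205/205) = 160 · 1 = 160
Summing: (φ * σ)(205) = 252 + 168 + 240 + 160 = 820.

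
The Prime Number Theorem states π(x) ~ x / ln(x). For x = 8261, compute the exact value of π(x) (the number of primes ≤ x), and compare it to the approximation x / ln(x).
π(8261) = 1035;  x/ln(x) ≈ 915.92;  relative error ≈ 11.50%.

Directly count primes up to 8261: π(8261) = 1035. The PNT approximation gives 8261/ln(8261) ≈ 8261/9.01930 ≈ 915.92. Relative error (π(x) − x/ln(x)) / π(x) ≈ 11.50%; the approximation is known to undercount slightly (Li(x) is a better estimate).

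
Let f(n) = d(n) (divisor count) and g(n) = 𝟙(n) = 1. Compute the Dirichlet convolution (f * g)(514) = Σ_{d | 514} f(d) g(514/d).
(d * 𝟙)(514) = 9

Divisors of 514: [1, 2, 257, 514]. For each d | 514:
  d = 1: d(1) · 𝟙(514/1) = 1 · 1 = 1
  d = 2: d(2) · 𝟙(514/2) = 2 · 1 = 2
  d = 257: d(257) · 𝟙(514/257) = 2 · 1 = 2
  d = 514: d(514) · 𝟙(514/514) = 4 · 1 = 4
Summing: (d * 𝟙)(514) = 1 + 2 + 2 + 4 = 9.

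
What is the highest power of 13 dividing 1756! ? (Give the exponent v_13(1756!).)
v_13(1756!) = 145

Legendre's formula: v_p(n!) = Σ_{k ≥ 1} ⌊n / p^k⌋. For p = 13, n = 1756, the terms are:
  ⌊1756/13^1⌋ = ⌊1756/13⌋ = 135
  ⌊1756/13^2⌋ = ⌊1756/169⌋ = 10
(the next term ⌊1756/13^3⌋ = 0, terminating the sum). Summing: v_13(1756!) = 135 + 10 = 145.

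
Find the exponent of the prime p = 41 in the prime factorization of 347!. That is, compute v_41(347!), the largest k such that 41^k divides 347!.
v_41(347!) = 8

Legendre's formula: v_p(n!) = Σ_{k ≥ 1} ⌊n / p^k⌋. For p = 41, n = 347, the terms are:
  ⌊347/41^1⌋ = ⌊347/41⌋ = 8
(the next term ⌊347/41^2⌋ = 0, terminating the sum). Summing: v_41(347!) = 8 = 8.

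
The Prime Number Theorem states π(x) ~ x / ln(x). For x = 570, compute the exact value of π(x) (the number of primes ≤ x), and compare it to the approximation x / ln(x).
π(570) = 104;  x/ln(x) ≈ 89.83;  relative error ≈ 13.63%.

Directly count primes up to 570: π(570) = 104. The PNT approximation gives 570/ln(570) ≈ 570/6.34564 ≈ 89.83. Relative error (π(x) − x/ln(x)) / π(x) ≈ 13.63%; the approximation is known to undercount slightly (Li(x) is a better estimate).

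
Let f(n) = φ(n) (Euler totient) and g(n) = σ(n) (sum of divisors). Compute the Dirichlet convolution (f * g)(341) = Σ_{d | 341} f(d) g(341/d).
(φ * σ)(341) = 1364

Divisors of 341: [1, 11, 31, 341]. For each d | 341:
  d = 1: φ(1) · σ(341/1) = 1 · 384 = 384
  d = 11: φ(11) · σ(341/11) = 10 · 32 = 320
  d = 31: φ(31) · σ(341/31) = 30 · 12 = 360
  d = 341: φ(341) · σ(341/341) = 300 · 1 = 300
Summing: (φ * σ)(341) = 384 + 320 + 360 + 300 = 1364.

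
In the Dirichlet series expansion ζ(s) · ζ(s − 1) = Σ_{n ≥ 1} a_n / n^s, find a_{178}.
σ(178) = 270

In the product (Σ m^0/m^s)(Σ k / k^s) = Σ (Σ_{d | n} d) / n^s, the coefficient of 1/n^s is σ(n) = Σ_{d | n} d. For n = 178, divisors are [1, 2, 89, 178]; summing: σ(178) = 270.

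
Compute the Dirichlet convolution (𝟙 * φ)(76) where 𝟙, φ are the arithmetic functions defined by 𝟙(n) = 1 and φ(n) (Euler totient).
(𝟙 * φ)(76) = 76

Divisors of 76: [1, 2, 4, 19, 38, 76]. For each d | 76:
  d = 1: 𝟙(1) · φ(76/1) = 1 · 36 = 36
  d = 2: 𝟙(2) · φ(76/2) = 1 · 18 = 18
  d = 4: 𝟙(4) · φ(76/4) = 1 · 18 = 18
  d = 19: 𝟙(19) · φ(76/19) = 1 · 2 = 2
  d = 38: 𝟙(38) · φ(76/38) = 1 · 1 = 1
  d = 76: 𝟙(76) · φ(76/76) = 1 · 1 = 1
Summing: (𝟙 * φ)(76) = 36 + 18 + 18 + 2 + 1 + 1 = 76.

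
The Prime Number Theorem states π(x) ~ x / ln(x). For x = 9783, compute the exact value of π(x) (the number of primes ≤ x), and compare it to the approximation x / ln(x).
π(9783) = 1206;  x/ln(x) ≈ 1064.71;  relative error ≈ 11.72%.

Directly count primes up to 9783: π(9783) = 1206. The PNT approximation gives 9783/ln(9783) ≈ 9783/9.18840 ≈ 1064.71. Relative error (π(x) − x/ln(x)) / π(x) ≈ 11.72%; the approximation is known to undercount slightly (Li(x) is a better estimate).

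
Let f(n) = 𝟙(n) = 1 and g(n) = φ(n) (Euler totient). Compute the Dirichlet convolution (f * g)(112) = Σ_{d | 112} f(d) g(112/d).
(𝟙 * φ)(112) = 112

Divisors of 112: [1, 2, 4, 7, 8, 14, 16, 28, 56, 112]. For each d | 112:
  d = 1: 𝟙(1) · φ(112/1) = 1 · 48 = 48
  d = 2: 𝟙(2) · φ(112/2) = 1 · 24 = 24
  d = 4: 𝟙(4) · φ(112/4) = 1 · 12 = 12
  d = 7: 𝟙(7) · φ(112/7) = 1 · 8 = 8
  d = 8: 𝟙(8) · φ(112/8) = 1 · 6 = 6
  d = 14: 𝟙(14) · φ(112/14) = 1 · 4 = 4
  d = 16: 𝟙(16) · φ(112/16) = 1 · 6 = 6
  d = 28: 𝟙(28) · φ(112/28) = 1 · 2 = 2
  d = 56: 𝟙(56) · φ(112/56) = 1 · 1 = 1
  d = 112: 𝟙(112) · φ(112/112) = 1 · 1 = 1
Summing: (𝟙 * φ)(112) = 48 + 24 + 12 + 8 + 6 + 4 + 6 + 2 + 1 + 1 = 112.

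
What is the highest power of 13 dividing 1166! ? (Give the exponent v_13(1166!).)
v_13(1166!) = 95

Legendre's formula: v_p(n!) = Σ_{k ≥ 1} ⌊n / p^k⌋. For p = 13, n = 1166, the terms are:
  ⌊1166/13^1⌋ = ⌊1166/13⌋ = 89
  ⌊1166/13^2⌋ = ⌊1166/169⌋ = 6
(the next term ⌊1166/13^3⌋ = 0, terminating the sum). Summing: v_13(1166!) = 89 + 6 = 95.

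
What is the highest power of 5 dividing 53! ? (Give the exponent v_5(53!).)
v_5(53!) = 12

Legendre's formula: v_p(n!) = Σ_{k ≥ 1} ⌊n / p^k⌋. For p = 5, n = 53, the terms are:
  ⌊53/5^1⌋ = ⌊53/5⌋ = 10
  ⌊53/5^2⌋ = ⌊53/25⌋ = 2
(the next term ⌊53/5^3⌋ = 0, terminating the sum). Summing: v_5(53!) = 10 + 2 = 12.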